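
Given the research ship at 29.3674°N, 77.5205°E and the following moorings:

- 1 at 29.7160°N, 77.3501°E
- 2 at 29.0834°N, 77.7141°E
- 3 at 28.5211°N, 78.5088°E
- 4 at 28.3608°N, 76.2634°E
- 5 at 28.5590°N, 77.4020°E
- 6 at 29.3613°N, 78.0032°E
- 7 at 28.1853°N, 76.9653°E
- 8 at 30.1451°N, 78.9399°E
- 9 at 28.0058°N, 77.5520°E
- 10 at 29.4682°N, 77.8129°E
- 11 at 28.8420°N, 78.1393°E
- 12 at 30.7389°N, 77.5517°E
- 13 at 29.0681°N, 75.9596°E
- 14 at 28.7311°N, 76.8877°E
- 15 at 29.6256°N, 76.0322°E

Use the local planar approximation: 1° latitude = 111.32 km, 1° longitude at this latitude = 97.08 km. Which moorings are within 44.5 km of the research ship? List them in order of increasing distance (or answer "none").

10, 2, 1

Distances from 29.3674°N, 77.5205°E:
1: √((0.3486·111.32)² + (-0.1704·97.08)²) = √(1505.917433 + 273.652056) = 42.1849 km
2: √((-0.2840·111.32)² + (0.1936·97.08)²) = √(999.500637 + 353.240297) = 36.7796 km
3: √((-0.8463·111.32)² + (0.9883·97.08)²) = √(8875.545957 + 9205.282606) = 134.4650 km
4: √((-1.0066·111.32)² + (-1.2571·97.08)²) = √(12556.258481 + 14893.582934) = 165.6799 km
5: √((-0.8084·111.32)² + (-0.1185·97.08)²) = √(8098.395919 + 132.341556) = 90.7234 km
6: √((-0.0061·111.32)² + (0.4827·97.08)²) = √(0.461112 + 2195.907960) = 46.8654 km
7: √((-1.1821·111.32)² + (-0.5552·97.08)²) = √(17316.289185 + 2905.082366) = 142.2019 km
8: √((0.7777·111.32)² + (1.4194·97.08)²) = √(7494.981984 + 18987.559033) = 162.7346 km
9: √((-1.3616·111.32)² + (0.0315·97.08)²) = √(22974.468911 + 9.351486) = 151.6042 km
10: √((0.1008·111.32)² + (0.2924·97.08)²) = √(125.912098 + 805.775896) = 30.5236 km
11: √((-0.5254·111.32)² + (0.6188·97.08)²) = √(3420.790932 + 3608.777824) = 83.8425 km
12: √((1.3715·111.32)² + (0.0312·97.08)²) = √(23309.771658 + 9.174211) = 152.7054 km
13: √((-0.2993·111.32)² + (-1.5609·97.08)²) = √(1110.094188 + 22961.999151) = 155.1518 km
14: √((-0.6363·111.32)² + (-0.6328·97.08)²) = √(5017.301989 + 3773.918146) = 93.7615 km
15: √((0.2582·111.32)² + (-1.4883·97.08)²) = √(826.149931 + 20875.673647) = 147.3154 km
Threshold 44.5 km: 10 (30.5236 km), 2 (36.7796 km), 1 (42.1849 km) are within range.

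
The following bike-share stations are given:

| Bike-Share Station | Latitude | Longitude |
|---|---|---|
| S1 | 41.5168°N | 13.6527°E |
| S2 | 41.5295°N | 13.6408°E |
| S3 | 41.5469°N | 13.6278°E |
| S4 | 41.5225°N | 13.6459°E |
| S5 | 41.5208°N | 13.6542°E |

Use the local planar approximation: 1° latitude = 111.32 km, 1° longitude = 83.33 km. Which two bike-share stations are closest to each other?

Pairwise distances:
S1–S5: √((0.0040·111.32)² + (0.0015·83.33)²) = √(0.198274 + 0.015624) = 0.4625 km
S4–S5: √((-0.0017·111.32)² + (0.0083·83.33)²) = √(0.035813 + 0.478365) = 0.7171 km
S1–S4: √((0.0057·111.32)² + (-0.0068·83.33)²) = √(0.402621 + 0.321085) = 0.8507 km
S2–S4: √((-0.0070·111.32)² + (0.0051·83.33)²) = √(0.607215 + 0.180611) = 0.8876 km
S2–S5: √((-0.0087·111.32)² + (0.0134·83.33)²) = √(0.937961 + 1.246845) = 1.4781 km
S1–S2: √((0.0127·111.32)² + (-0.0119·83.33)²) = √(1.998729 + 0.983324) = 1.7269 km
S2–S3: √((0.0174·111.32)² + (-0.0130·83.33)²) = √(3.751845 + 1.173517) = 2.2193 km
S3–S4: √((-0.0244·111.32)² + (0.0181·83.33)²) = √(7.377786 + 2.274887) = 3.1069 km
S3–S5: √((-0.0261·111.32)² + (0.0264·83.33)²) = √(8.441651 + 4.839613) = 3.6443 km
S1–S3: √((0.0301·111.32)² + (-0.0249·83.33)²) = √(11.227405 + 4.305281) = 3.9412 km
Closest pair: S1–S5 at 0.4625 km.

S1 and S5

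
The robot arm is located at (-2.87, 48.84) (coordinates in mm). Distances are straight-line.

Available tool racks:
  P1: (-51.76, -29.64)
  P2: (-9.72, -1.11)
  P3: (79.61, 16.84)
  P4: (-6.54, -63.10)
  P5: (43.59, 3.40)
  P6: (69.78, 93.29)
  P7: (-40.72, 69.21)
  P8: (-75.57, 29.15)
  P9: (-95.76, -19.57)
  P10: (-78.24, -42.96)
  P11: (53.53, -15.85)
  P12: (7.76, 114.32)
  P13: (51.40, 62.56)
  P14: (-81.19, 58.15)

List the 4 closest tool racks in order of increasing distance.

Distances from (-2.87, 48.84):
P1: √((-48.89)² + (-78.48)²) = √(2390.2321 + 6159.1104) = 92.46 mm
P2: √((-6.85)² + (-49.95)²) = √(46.9225 + 2495.0025) = 50.42 mm
P3: √((82.48)² + (-32.00)²) = √(6802.9504 + 1024.0000) = 88.47 mm
P4: √((-3.67)² + (-111.94)²) = √(13.4689 + 12530.5636) = 112.00 mm
P5: √((46.46)² + (-45.44)²) = √(2158.5316 + 2064.7936) = 64.99 mm
P6: √((72.65)² + (44.45)²) = √(5278.0225 + 1975.8025) = 85.17 mm
P7: √((-37.85)² + (20.37)²) = √(1432.6225 + 414.9369) = 42.98 mm
P8: √((-72.70)² + (-19.69)²) = √(5285.2900 + 387.6961) = 75.32 mm
P9: √((-92.89)² + (-68.41)²) = √(8628.5521 + 4679.9281) = 115.36 mm
P10: √((-75.37)² + (-91.80)²) = √(5680.6369 + 8427.2400) = 118.78 mm
P11: √((56.40)² + (-64.69)²) = √(3180.9600 + 4184.7961) = 85.82 mm
P12: √((10.63)² + (65.48)²) = √(112.9969 + 4287.6304) = 66.34 mm
P13: √((54.27)² + (13.72)²) = √(2945.2329 + 188.2384) = 55.98 mm
P14: √((-78.32)² + (9.31)²) = √(6134.0224 + 86.6761) = 78.87 mm
Sorted: P7 (42.98 mm) < P2 (50.42 mm) < P13 (55.98 mm) < P5 (64.99 mm) < P12 (66.34 mm) < P8 (75.32 mm) < …

P7, P2, P13, P5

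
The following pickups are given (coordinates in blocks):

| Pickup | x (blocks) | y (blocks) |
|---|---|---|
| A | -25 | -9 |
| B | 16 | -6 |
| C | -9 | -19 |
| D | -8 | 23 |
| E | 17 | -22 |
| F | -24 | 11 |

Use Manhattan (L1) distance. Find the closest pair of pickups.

B and E

Pairwise distances:
A–B: |41| + |3| = 41 + 3 = 44 blocks
A–C: |16| + |-10| = 16 + 10 = 26 blocks
A–D: |17| + |32| = 17 + 32 = 49 blocks
A–E: |42| + |-13| = 42 + 13 = 55 blocks
A–F: |1| + |20| = 1 + 20 = 21 blocks
B–C: |-25| + |-13| = 25 + 13 = 38 blocks
B–D: |-24| + |29| = 24 + 29 = 53 blocks
B–E: |1| + |-16| = 1 + 16 = 17 blocks
B–F: |-40| + |17| = 40 + 17 = 57 blocks
C–D: |1| + |42| = 1 + 42 = 43 blocks
C–E: |26| + |-3| = 26 + 3 = 29 blocks
C–F: |-15| + |30| = 15 + 30 = 45 blocks
D–E: |25| + |-45| = 25 + 45 = 70 blocks
D–F: |-16| + |-12| = 16 + 12 = 28 blocks
E–F: |-41| + |33| = 41 + 33 = 74 blocks
Closest pair: B–E at 17 blocks.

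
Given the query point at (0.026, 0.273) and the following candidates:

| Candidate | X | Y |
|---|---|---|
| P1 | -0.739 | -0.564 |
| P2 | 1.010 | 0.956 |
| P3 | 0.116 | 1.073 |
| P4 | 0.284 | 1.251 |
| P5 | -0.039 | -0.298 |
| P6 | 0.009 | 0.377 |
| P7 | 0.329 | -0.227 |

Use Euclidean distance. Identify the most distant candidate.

P2

Distances from (0.026, 0.273):
P1: √((-0.765)² + (-0.837)²) = √(0.58522 + 0.70057) = 1.134
P2: √((0.984)² + (0.683)²) = √(0.96826 + 0.46649) = 1.198
P3: √((0.090)² + (0.800)²) = √(0.00810 + 0.64000) = 0.805
P4: √((0.258)² + (0.978)²) = √(0.06656 + 0.95648) = 1.011
P5: √((-0.065)² + (-0.571)²) = √(0.00423 + 0.32604) = 0.575
P6: √((-0.017)² + (0.104)²) = √(0.00029 + 0.01082) = 0.105
P7: √((0.303)² + (-0.500)²) = √(0.09181 + 0.25000) = 0.585
Maximum: P2 at 1.198.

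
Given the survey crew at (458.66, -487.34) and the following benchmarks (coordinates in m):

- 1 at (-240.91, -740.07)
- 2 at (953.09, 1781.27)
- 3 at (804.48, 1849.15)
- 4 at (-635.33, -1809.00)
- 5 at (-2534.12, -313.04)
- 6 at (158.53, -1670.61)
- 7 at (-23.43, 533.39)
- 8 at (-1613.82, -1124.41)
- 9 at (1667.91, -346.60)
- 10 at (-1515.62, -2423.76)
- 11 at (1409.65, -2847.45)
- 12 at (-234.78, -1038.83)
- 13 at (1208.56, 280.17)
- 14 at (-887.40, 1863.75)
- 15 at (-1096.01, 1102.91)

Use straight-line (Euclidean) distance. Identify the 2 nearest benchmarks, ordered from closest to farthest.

Distances from (458.66, -487.34):
1: √((-699.57)² + (-252.73)²) = √(489398.1849 + 63872.4529) = 743.82 m
2: √((494.43)² + (2268.61)²) = √(244461.0249 + 5146591.3321) = 2321.86 m
3: √((345.82)² + (2336.49)²) = √(119591.4724 + 5459185.5201) = 2361.94 m
4: √((-1093.99)² + (-1321.66)²) = √(1196814.1201 + 1746785.1556) = 1715.69 m
5: √((-2992.78)² + (174.30)²) = √(8956732.1284 + 30380.4900) = 2997.85 m
6: √((-300.13)² + (-1183.27)²) = √(90078.0169 + 1400127.8929) = 1220.74 m
7: √((-482.09)² + (1020.73)²) = √(232410.7681 + 1041889.7329) = 1128.85 m
8: √((-2072.48)² + (-637.07)²) = √(4295173.3504 + 405858.1849) = 2168.19 m
9: √((1209.25)² + (140.74)²) = √(1462285.5625 + 19807.7476) = 1217.41 m
10: √((-1974.28)² + (-1936.42)²) = √(3897781.5184 + 3749722.4164) = 2765.41 m
11: √((950.99)² + (-2360.11)²) = √(904381.9801 + 5570119.2121) = 2544.50 m
12: √((-693.44)² + (-551.49)²) = √(480859.0336 + 304141.2201) = 886.00 m
13: √((749.90)² + (767.51)²) = √(562350.0100 + 589071.6001) = 1073.04 m
14: √((-1346.06)² + (2351.09)²) = √(1811877.5236 + 5527624.1881) = 2709.15 m
15: √((-1554.67)² + (1590.25)²) = √(2416998.8089 + 2528895.0625) = 2223.94 m
Sorted: 1 (743.82 m) < 12 (886.00 m) < 13 (1073.04 m) < 7 (1128.85 m) < …

1, 12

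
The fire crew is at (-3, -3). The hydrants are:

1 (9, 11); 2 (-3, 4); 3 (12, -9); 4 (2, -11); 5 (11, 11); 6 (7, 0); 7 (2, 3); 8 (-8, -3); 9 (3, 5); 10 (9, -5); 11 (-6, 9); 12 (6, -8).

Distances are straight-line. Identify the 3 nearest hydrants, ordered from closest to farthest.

Distances from (-3, -3):
1: 18.4
2: 7.0
3: 16.2
4: 9.4
5: 19.8
6: 10.4
7: 7.8
8: 5.0
9: 10.0
10: 12.2
11: 12.4
12: 10.3
Sorted: 8 (5.0) < 2 (7.0) < 7 (7.8) < 4 (9.4) < 9 (10.0) < …

8, 2, 7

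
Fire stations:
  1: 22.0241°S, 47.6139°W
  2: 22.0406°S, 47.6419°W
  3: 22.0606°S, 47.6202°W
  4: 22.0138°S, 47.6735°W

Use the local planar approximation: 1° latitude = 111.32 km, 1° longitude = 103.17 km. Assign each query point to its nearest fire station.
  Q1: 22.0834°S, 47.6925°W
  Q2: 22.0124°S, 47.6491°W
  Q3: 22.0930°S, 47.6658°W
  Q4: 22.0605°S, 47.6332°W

Q1→2; Q2→4; Q3→3; Q4→3

Q1 at 22.0834°S, 47.6925°W:
  1: 10.4564 km
  2: 7.0677 km
  3: 7.8792 km
  4: 7.9920 km
  → nearest: 2 (7.0677 km)
Q2 at 22.0124°S, 47.6491°W:
  1: 3.8581 km
  2: 3.2259 km
  3: 6.1384 km
  4: 2.5222 km
  → nearest: 4 (2.5222 km)
Q3 at 22.0930°S, 47.6658°W:
  1: 9.3541 km
  2: 6.3329 km
  3: 5.9280 km
  4: 8.8523 km
  → nearest: 3 (5.9280 km)
Q4 at 22.0605°S, 47.6332°W:
  1: 4.5149 km
  2: 2.3902 km
  3: 1.3413 km
  4: 6.6568 km
  → nearest: 3 (1.3413 km)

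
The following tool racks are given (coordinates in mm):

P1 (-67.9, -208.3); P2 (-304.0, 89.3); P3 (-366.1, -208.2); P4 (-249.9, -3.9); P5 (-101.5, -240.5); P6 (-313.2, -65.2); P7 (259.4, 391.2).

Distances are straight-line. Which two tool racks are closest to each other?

P1 and P5

Pairwise distances:
P1–P5: 46.5 mm
P4–P6: 88.1 mm
P2–P4: 107.8 mm
P3–P6: 152.5 mm
P2–P6: 154.8 mm
P3–P4: 235.0 mm
P3–P5: 266.6 mm
P1–P4: 273.7 mm
P5–P6: 274.9 mm
P4–P5: 279.3 mm
P1–P6: 284.0 mm
P1–P3: 298.2 mm
P2–P3: 303.9 mm
P1–P2: 379.9 mm
P2–P5: 387.0 mm
P2–P7: 639.2 mm
P4–P7: 644.6 mm
P1–P7: 683.0 mm
P5–P7: 727.5 mm
P6–P7: 732.2 mm
P3–P7: 866.3 mm
Closest pair: P1–P5 at 46.5 mm.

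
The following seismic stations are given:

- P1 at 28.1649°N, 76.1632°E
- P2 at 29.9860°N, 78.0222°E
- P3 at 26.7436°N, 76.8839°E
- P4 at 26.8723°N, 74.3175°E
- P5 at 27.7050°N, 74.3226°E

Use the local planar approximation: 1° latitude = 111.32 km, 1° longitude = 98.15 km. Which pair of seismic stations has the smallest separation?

Pairwise distances:
P4–P5: 92.6975 km
P1–P3: 173.3118 km
P1–P5: 187.7691 km
P1–P4: 231.3488 km
P3–P4: 252.2993 km
P1–P2: 272.7441 km
P3–P5: 273.2246 km
P2–P3: 377.8397 km
P2–P5: 443.0901 km
P2–P4: 502.3547 km
Closest pair: P4–P5 at 92.6975 km.

P4 and P5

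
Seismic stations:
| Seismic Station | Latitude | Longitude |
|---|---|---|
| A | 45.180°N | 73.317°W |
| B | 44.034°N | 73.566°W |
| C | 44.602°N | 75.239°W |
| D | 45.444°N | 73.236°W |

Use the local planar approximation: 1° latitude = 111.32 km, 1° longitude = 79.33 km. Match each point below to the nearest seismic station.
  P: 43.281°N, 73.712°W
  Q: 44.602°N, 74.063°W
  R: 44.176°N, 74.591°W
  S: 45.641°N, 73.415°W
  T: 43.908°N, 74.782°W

P→B; Q→B; R→C; S→D; T→C

P at 43.281°N, 73.712°W:
  A: 213.706 km
  B: 84.620 km
  C: 190.523 km
  D: 243.728 km
  → nearest: B (84.620 km)
Q at 44.602°N, 74.063°W:
  A: 87.420 km
  B: 74.515 km
  C: 93.292 km
  D: 114.410 km
  → nearest: B (74.515 km)
R at 44.176°N, 74.591°W:
  A: 150.685 km
  B: 82.835 km
  C: 69.939 km
  D: 177.423 km
  → nearest: C (69.939 km)
S at 45.641°N, 73.415°W:
  A: 51.904 km
  B: 179.292 km
  C: 185.243 km
  D: 26.126 km
  → nearest: D (26.126 km)
T at 43.908°N, 74.782°W:
  A: 183.186 km
  B: 97.480 km
  C: 85.340 km
  D: 210.424 km
  → nearest: C (85.340 km)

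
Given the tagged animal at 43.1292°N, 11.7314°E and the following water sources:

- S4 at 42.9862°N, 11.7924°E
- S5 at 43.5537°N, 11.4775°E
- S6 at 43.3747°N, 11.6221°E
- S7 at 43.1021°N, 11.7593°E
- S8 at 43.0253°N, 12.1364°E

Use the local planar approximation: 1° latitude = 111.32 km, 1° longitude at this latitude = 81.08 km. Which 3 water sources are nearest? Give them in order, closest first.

Distances from 43.1292°N, 11.7314°E:
S4: 16.6694 km
S5: 51.5447 km
S6: 28.7300 km
S7: 3.7707 km
S8: 34.8148 km
Sorted: S7 (3.7707 km) < S4 (16.6694 km) < S6 (28.7300 km) < S8 (34.8148 km) < S5 (51.5447 km)

S7, S4, S6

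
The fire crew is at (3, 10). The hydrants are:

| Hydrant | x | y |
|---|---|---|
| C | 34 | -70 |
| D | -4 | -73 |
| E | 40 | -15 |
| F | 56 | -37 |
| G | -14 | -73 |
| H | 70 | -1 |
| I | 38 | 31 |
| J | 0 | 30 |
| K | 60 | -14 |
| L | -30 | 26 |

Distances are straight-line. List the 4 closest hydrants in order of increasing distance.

Distances from (3, 10):
C: 85.8
D: 83.3
E: 44.7
F: 70.8
G: 84.7
H: 67.9
I: 40.8
J: 20.2
K: 61.8
L: 36.7
Sorted: J (20.2) < L (36.7) < I (40.8) < E (44.7) < K (61.8) < H (67.9) < …

J, L, I, E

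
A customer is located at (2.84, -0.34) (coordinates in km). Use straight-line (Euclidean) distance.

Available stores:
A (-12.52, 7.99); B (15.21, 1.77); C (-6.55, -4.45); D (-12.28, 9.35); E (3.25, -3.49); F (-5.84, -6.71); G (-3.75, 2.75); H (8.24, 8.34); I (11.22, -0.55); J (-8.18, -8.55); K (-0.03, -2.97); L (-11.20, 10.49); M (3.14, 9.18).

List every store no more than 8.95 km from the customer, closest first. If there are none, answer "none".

E, K, G, I

Distances from (2.84, -0.34):
A: √((-15.36)² + (8.33)²) = √(235.9296 + 69.3889) = 17.47 km
B: √((12.37)² + (2.11)²) = √(153.0169 + 4.4521) = 12.55 km
C: √((-9.39)² + (-4.11)²) = √(88.1721 + 16.8921) = 10.25 km
D: √((-15.12)² + (9.69)²) = √(228.6144 + 93.8961) = 17.96 km
E: √((0.41)² + (-3.15)²) = √(0.1681 + 9.9225) = 3.18 km
F: √((-8.68)² + (-6.37)²) = √(75.3424 + 40.5769) = 10.77 km
G: √((-6.59)² + (3.09)²) = √(43.4281 + 9.5481) = 7.28 km
H: √((5.40)² + (8.68)²) = √(29.1600 + 75.3424) = 10.22 km
I: √((8.38)² + (-0.21)²) = √(70.2244 + 0.0441) = 8.38 km
J: √((-11.02)² + (-8.21)²) = √(121.4404 + 67.4041) = 13.74 km
K: √((-2.87)² + (-2.63)²) = √(8.2369 + 6.9169) = 3.89 km
L: √((-14.04)² + (10.83)²) = √(197.1216 + 117.2889) = 17.73 km
M: √((0.30)² + (9.52)²) = √(0.0900 + 90.6304) = 9.52 km
Threshold 8.95 km: E (3.18 km), K (3.89 km), G (7.28 km), I (8.38 km) are within range.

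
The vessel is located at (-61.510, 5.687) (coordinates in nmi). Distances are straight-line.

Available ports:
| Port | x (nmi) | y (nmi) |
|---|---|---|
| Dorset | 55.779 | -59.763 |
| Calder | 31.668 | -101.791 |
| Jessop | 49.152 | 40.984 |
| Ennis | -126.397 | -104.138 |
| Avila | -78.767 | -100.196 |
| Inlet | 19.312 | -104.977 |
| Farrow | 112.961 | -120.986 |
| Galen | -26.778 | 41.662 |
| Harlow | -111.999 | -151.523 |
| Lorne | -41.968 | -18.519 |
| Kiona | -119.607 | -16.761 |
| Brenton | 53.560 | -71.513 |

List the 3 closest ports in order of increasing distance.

Distances from (-61.510, 5.687):
Dorset: √((117.289)² + (-65.450)²) = √(13756.70952 + 4283.70250) = 134.315 nmi
Calder: √((93.178)² + (-107.478)²) = √(8682.13968 + 11551.52048) = 142.245 nmi
Jessop: √((110.662)² + (35.297)²) = √(12246.07824 + 1245.87821) = 116.155 nmi
Ennis: √((-64.887)² + (-109.825)²) = √(4210.32277 + 12061.53063) = 127.561 nmi
Avila: √((-17.257)² + (-105.883)²) = √(297.80405 + 11211.20969) = 107.280 nmi
Inlet: √((80.822)² + (-110.664)²) = √(6532.19568 + 12246.52090) = 137.035 nmi
Farrow: √((174.471)² + (-126.673)²) = √(30440.12984 + 16046.04893) = 215.607 nmi
Galen: √((34.732)² + (35.975)²) = √(1206.31182 + 1294.20063) = 50.005 nmi
Harlow: √((-50.489)² + (-157.210)²) = √(2549.13912 + 24714.98410) = 165.119 nmi
Lorne: √((19.542)² + (-24.206)²) = √(381.88976 + 585.93044) = 31.110 nmi
Kiona: √((-58.097)² + (-22.448)²) = √(3375.26141 + 503.91270) = 62.283 nmi
Brenton: √((115.070)² + (-77.200)²) = √(13241.10490 + 5959.84000) = 138.567 nmi
Sorted: Lorne (31.110 nmi) < Galen (50.005 nmi) < Kiona (62.283 nmi) < Avila (107.280 nmi) < Jessop (116.155 nmi) < …

Lorne, Galen, Kiona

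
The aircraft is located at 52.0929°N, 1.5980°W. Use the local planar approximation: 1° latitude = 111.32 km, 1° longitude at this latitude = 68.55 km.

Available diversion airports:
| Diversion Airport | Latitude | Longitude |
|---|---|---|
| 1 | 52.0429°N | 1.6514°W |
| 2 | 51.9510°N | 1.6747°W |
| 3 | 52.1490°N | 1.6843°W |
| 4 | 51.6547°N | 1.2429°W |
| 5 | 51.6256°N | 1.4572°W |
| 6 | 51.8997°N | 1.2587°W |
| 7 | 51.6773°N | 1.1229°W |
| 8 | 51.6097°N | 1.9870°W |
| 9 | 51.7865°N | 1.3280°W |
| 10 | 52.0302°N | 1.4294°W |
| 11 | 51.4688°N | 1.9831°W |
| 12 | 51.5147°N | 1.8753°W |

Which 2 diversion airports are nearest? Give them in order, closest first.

1, 3

Distances from 52.0929°N, 1.5980°W:
1: 6.6618 km
2: 16.6484 km
3: 8.6022 km
4: 54.5167 km
5: 52.9077 km
6: 31.6786 km
7: 56.5782 km
8: 60.0368 km
9: 38.8066 km
10: 13.5016 km
11: 74.3212 km
12: 67.1135 km
Sorted: 1 (6.6618 km) < 3 (8.6022 km) < 10 (13.5016 km) < 2 (16.6484 km) < …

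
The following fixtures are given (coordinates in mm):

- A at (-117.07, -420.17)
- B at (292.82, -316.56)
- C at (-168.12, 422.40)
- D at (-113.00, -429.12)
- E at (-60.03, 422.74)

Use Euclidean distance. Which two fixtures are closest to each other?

Pairwise distances:
A–B: 422.78 mm
A–C: 844.12 mm
A–D: 9.83 mm
A–E: 844.84 mm
B–C: 870.93 mm
B–D: 421.14 mm
B–E: 819.19 mm
C–D: 853.30 mm
C–E: 108.09 mm
D–E: 853.51 mm
Closest pair: A–D at 9.83 mm.

A and D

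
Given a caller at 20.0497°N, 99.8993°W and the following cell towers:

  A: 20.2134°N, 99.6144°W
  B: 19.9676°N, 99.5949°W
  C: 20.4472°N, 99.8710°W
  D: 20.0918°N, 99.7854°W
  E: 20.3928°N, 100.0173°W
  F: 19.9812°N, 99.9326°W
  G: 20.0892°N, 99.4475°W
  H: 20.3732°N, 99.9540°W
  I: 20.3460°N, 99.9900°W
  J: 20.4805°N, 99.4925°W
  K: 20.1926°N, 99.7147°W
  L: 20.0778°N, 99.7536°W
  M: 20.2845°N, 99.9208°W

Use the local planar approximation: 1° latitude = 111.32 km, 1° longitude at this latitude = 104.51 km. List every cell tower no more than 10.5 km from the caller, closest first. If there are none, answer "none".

F

Distances from 20.0497°N, 99.8993°W:
A: √((0.1637·111.32)² + (0.2849·104.51)²) = √(332.080790 + 886.544610) = 34.9088 km
B: √((-0.0821·111.32)² + (0.3044·104.51)²) = √(83.528121 + 1012.057043) = 33.0996 km
C: √((0.3975·111.32)² + (0.0283·104.51)²) = √(1958.035950 + 8.747593) = 44.3484 km
D: √((0.0421·111.32)² + (0.1139·104.51)²) = √(21.963957 + 141.697812) = 12.7930 km
E: √((0.3431·111.32)² + (-0.1180·104.51)²) = √(1458.773386 + 152.082664) = 40.1355 km
F: √((-0.0685·111.32)² + (-0.0333·104.51)²) = √(58.147030 + 12.111674) = 8.3820 km
G: √((0.0395·111.32)² + (0.4518·104.51)²) = √(19.334840 + 2229.503450) = 47.4219 km
H: √((0.3235·111.32)² + (-0.0547·104.51)²) = √(1296.865584 + 32.680625) = 36.4629 km
I: √((0.2963·111.32)² + (-0.0907·104.51)²) = √(1087.951908 + 89.852522) = 34.3192 km
J: √((0.4308·111.32)² + (0.4068·104.51)²) = √(2299.840855 + 1807.496995) = 64.0885 km
K: √((0.1429·111.32)² + (0.1846·104.51)²) = √(253.052629 + 372.202331) = 25.0051 km
L: √((0.0281·111.32)² + (0.1457·104.51)²) = √(9.784960 + 231.864788) = 15.5451 km
M: √((0.2348·111.32)² + (-0.0215·104.51)²) = √(683.191698 + 5.048852) = 26.2343 km
Threshold 10.5 km: F (8.3820 km) is within range.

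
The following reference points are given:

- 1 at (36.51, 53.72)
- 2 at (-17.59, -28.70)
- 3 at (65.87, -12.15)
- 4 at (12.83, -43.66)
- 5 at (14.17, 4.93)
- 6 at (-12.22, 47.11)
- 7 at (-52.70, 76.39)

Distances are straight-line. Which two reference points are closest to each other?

2 and 4

Pairwise distances:
1–2: √((-54.10)² + (-82.42)²) = √(2926.8100 + 6793.0564) = 98.59
1–3: √((29.36)² + (-65.87)²) = √(862.0096 + 4338.8569) = 72.12
1–4: √((-23.68)² + (-97.38)²) = √(560.7424 + 9482.8644) = 100.22
1–5: √((-22.34)² + (-48.79)²) = √(499.0756 + 2380.4641) = 53.66
1–6: √((-48.73)² + (-6.61)²) = √(2374.6129 + 43.6921) = 49.18
1–7: √((-89.21)² + (22.67)²) = √(7958.4241 + 513.9289) = 92.05
2–3: √((83.46)² + (16.55)²) = √(6965.5716 + 273.9025) = 85.09
2–4: √((30.42)² + (-14.96)²) = √(925.3764 + 223.8016) = 33.90
2–5: √((31.76)² + (33.63)²) = √(1008.6976 + 1130.9769) = 46.26
2–6: √((5.37)² + (75.81)²) = √(28.8369 + 5747.1561) = 76.00
2–7: √((-35.11)² + (105.09)²) = √(1232.7121 + 11043.9081) = 110.80
3–4: √((-53.04)² + (-31.51)²) = √(2813.2416 + 992.8801) = 61.69
3–5: √((-51.70)² + (17.08)²) = √(2672.8900 + 291.7264) = 54.45
3–6: √((-78.09)² + (59.26)²) = √(6098.0481 + 3511.7476) = 98.03
3–7: √((-118.57)² + (88.54)²) = √(14058.8449 + 7839.3316) = 147.98
4–5: √((1.34)² + (48.59)²) = √(1.7956 + 2360.9881) = 48.61
4–6: √((-25.05)² + (90.77)²) = √(627.5025 + 8239.1929) = 94.16
4–7: √((-65.53)² + (120.05)²) = √(4294.1809 + 14412.0025) = 136.77
5–6: √((-26.39)² + (42.18)²) = √(696.4321 + 1779.1524) = 49.76
5–7: √((-66.87)² + (71.46)²) = √(4471.5969 + 5106.5316) = 97.87
6–7: √((-40.48)² + (29.28)²) = √(1638.6304 + 857.3184) = 49.96
Closest pair: 2–4 at 33.90.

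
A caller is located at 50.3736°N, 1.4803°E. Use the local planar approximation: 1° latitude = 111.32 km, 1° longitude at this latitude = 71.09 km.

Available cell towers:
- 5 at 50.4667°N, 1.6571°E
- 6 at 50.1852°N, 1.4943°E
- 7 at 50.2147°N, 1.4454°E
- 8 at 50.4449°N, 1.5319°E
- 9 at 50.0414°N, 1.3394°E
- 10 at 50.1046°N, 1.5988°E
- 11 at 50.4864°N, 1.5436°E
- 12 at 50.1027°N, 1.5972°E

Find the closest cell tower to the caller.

8

Distances from 50.3736°N, 1.4803°E:
5: √((0.0931·111.32)² + (0.1768·71.09)²) = √(107.410257 + 157.972521) = 16.2906 km
6: √((-0.1884·111.32)² + (0.0140·71.09)²) = √(439.853642 + 0.990542) = 20.9963 km
7: √((-0.1589·111.32)² + (-0.0349·71.09)²) = √(312.891806 + 6.155564) = 17.8619 km
8: √((0.0713·111.32)² + (0.0516·71.09)²) = √(62.997810 + 13.456014) = 8.7438 km
9: √((-0.3322·111.32)² + (-0.1409·71.09)²) = √(1367.557676 + 100.331895) = 38.3130 km
10: √((-0.2690·111.32)² + (0.1185·71.09)²) = √(896.707816 + 70.966556) = 31.1075 km
11: √((0.1128·111.32)² + (0.0633·71.09)²) = √(157.675637 + 20.249973) = 13.3389 km
12: √((-0.2709·111.32)² + (0.1169·71.09)²) = √(909.419800 + 69.063097) = 31.2807 km
Minimum: 8 at 8.7438 km.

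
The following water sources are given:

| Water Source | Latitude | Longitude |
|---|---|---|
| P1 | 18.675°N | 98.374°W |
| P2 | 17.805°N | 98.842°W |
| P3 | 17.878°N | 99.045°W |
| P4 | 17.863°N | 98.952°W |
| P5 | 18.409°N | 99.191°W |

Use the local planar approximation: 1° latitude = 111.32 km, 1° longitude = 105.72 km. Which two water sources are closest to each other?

P3 and P4

Pairwise distances:
P1–P2: 108.755 km
P1–P3: 113.595 km
P1–P4: 109.108 km
P1–P5: 91.308 km
P2–P3: 22.948 km
P2–P4: 13.301 km
P2–P5: 76.695 km
P3–P4: 9.973 km
P3–P5: 61.093 km
P4–P5: 65.823 km
Closest pair: P3–P4 at 9.973 km.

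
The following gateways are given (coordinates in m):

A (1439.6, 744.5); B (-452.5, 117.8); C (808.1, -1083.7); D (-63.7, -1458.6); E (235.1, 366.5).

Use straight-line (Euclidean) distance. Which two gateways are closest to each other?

Pairwise distances:
A–B: √((-1892.1)² + (-626.7)²) = √(3580042.410 + 392752.890) = 1993.2 m
A–C: √((-631.5)² + (-1828.2)²) = √(398792.250 + 3342315.240) = 1934.2 m
A–D: √((-1503.3)² + (-2203.1)²) = √(2259910.890 + 4853649.610) = 2667.1 m
A–E: √((-1204.5)² + (-378.0)²) = √(1450820.250 + 142884.000) = 1262.4 m
B–C: √((1260.6)² + (-1201.5)²) = √(1589112.360 + 1443602.250) = 1741.5 m
B–D: √((388.8)² + (-1576.4)²) = √(151165.440 + 2485036.960) = 1623.6 m
B–E: √((687.6)² + (248.7)²) = √(472793.760 + 61851.690) = 731.2 m
C–D: √((-871.8)² + (-374.9)²) = √(760035.240 + 140550.010) = 949.0 m
C–E: √((-573.0)² + (1450.2)²) = √(328329.000 + 2103080.040) = 1559.3 m
D–E: √((298.8)² + (1825.1)²) = √(89281.440 + 3330990.010) = 1849.4 m
Closest pair: B–E at 731.2 m.

B and E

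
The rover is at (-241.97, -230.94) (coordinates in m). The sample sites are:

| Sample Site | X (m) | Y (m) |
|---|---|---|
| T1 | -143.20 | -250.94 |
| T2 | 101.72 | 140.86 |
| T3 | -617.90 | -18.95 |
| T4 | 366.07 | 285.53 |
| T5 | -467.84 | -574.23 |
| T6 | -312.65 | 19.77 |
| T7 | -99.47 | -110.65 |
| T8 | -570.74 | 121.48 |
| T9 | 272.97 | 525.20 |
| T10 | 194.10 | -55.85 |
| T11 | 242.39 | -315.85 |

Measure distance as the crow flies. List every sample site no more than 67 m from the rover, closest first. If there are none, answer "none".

none

Distances from (-241.97, -230.94):
T1: √((98.77)² + (-20.00)²) = √(9755.5129 + 400.0000) = 100.77 m
T2: √((343.69)² + (371.80)²) = √(118122.8161 + 138235.2400) = 506.32 m
T3: √((-375.93)² + (211.99)²) = √(141323.3649 + 44939.7601) = 431.58 m
T4: √((608.04)² + (516.47)²) = √(369712.6416 + 266741.2609) = 797.78 m
T5: √((-225.87)² + (-343.29)²) = √(51017.2569 + 117848.0241) = 410.93 m
T6: √((-70.68)² + (250.71)²) = √(4995.6624 + 62855.5041) = 260.48 m
T7: √((142.50)² + (120.29)²) = √(20306.2500 + 14469.6841) = 186.48 m
T8: √((-328.77)² + (352.42)²) = √(108089.7129 + 124199.8564) = 481.96 m
T9: √((514.94)² + (756.14)²) = √(265163.2036 + 571747.6996) = 914.83 m
T10: √((436.07)² + (175.09)²) = √(190157.0449 + 30656.5081) = 469.91 m
T11: √((484.36)² + (-84.91)²) = √(234604.6096 + 7209.7081) = 491.75 m
Threshold 67 m: none within range.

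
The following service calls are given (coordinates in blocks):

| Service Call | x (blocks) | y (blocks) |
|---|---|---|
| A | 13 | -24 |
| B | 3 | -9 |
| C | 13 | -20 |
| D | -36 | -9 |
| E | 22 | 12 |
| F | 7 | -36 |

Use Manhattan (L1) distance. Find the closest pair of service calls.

Pairwise distances:
A–B: 25 blocks
A–C: 4 blocks
A–D: 64 blocks
A–E: 45 blocks
A–F: 18 blocks
B–C: 21 blocks
B–D: 39 blocks
B–E: 40 blocks
B–F: 31 blocks
C–D: 60 blocks
C–E: 41 blocks
C–F: 22 blocks
D–E: 79 blocks
D–F: 70 blocks
E–F: 63 blocks
Closest pair: A–C at 4 blocks.

A and C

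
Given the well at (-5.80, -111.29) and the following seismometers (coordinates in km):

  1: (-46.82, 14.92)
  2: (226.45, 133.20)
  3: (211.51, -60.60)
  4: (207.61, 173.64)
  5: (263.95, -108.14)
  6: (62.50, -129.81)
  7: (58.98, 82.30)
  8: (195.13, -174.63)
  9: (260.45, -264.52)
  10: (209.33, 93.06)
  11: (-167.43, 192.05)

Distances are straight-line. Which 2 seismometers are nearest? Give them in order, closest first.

6, 1

Distances from (-5.80, -111.29):
1: √((-41.02)² + (126.21)²) = √(1682.6404 + 15928.9641) = 132.71 km
2: √((232.25)² + (244.49)²) = √(53940.0625 + 59775.3601) = 337.22 km
3: √((217.31)² + (50.69)²) = √(47223.6361 + 2569.4761) = 223.14 km
4: √((213.41)² + (284.93)²) = √(45543.8281 + 81185.1049) = 355.99 km
5: √((269.75)² + (3.15)²) = √(72765.0625 + 9.9225) = 269.77 km
6: √((68.30)² + (-18.52)²) = √(4664.8900 + 342.9904) = 70.77 km
7: √((64.78)² + (193.59)²) = √(4196.4484 + 37477.0881) = 204.14 km
8: √((200.93)² + (-63.34)²) = √(40372.8649 + 4011.9556) = 210.68 km
9: √((266.25)² + (-153.23)²) = √(70889.0625 + 23479.4329) = 307.19 km
10: √((215.13)² + (204.35)²) = √(46280.9169 + 41758.9225) = 296.72 km
11: √((-161.63)² + (303.34)²) = √(26124.2569 + 92015.1556) = 343.71 km
Sorted: 6 (70.77 km) < 1 (132.71 km) < 7 (204.14 km) < 8 (210.68 km) < …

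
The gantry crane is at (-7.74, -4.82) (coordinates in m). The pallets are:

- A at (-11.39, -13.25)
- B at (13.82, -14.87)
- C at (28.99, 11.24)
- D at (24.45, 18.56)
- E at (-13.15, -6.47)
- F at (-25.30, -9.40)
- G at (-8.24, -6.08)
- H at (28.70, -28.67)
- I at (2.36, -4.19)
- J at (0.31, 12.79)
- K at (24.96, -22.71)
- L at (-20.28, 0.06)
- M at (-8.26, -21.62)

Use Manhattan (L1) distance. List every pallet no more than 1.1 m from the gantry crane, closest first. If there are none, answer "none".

Distances from (-7.74, -4.82):
A: |-3.65| + |-8.43| = 3.65 + 8.43 = 12.08 m
B: |21.56| + |-10.05| = 21.56 + 10.05 = 31.61 m
C: |36.73| + |16.06| = 36.73 + 16.06 = 52.79 m
D: |32.19| + |23.38| = 32.19 + 23.38 = 55.57 m
E: |-5.41| + |-1.65| = 5.41 + 1.65 = 7.06 m
F: |-17.56| + |-4.58| = 17.56 + 4.58 = 22.14 m
G: |-0.50| + |-1.26| = 0.50 + 1.26 = 1.76 m
H: |36.44| + |-23.85| = 36.44 + 23.85 = 60.29 m
I: |10.10| + |0.63| = 10.10 + 0.63 = 10.73 m
J: |8.05| + |17.61| = 8.05 + 17.61 = 25.66 m
K: |32.70| + |-17.89| = 32.70 + 17.89 = 50.59 m
L: |-12.54| + |4.88| = 12.54 + 4.88 = 17.42 m
M: |-0.52| + |-16.80| = 0.52 + 16.80 = 17.32 m
Threshold 1.1 m: none within range.

none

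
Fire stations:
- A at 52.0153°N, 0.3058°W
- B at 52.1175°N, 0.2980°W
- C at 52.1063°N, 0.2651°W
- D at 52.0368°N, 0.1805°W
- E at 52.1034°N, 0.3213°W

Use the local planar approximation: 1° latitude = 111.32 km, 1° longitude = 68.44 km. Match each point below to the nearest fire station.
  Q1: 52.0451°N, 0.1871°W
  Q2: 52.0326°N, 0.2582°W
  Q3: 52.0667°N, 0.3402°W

Q1 at 52.0451°N, 0.1871°W:
  A: √((-0.0298·111.32)² + (-0.1187·68.44)²) = √(11.004718 + 65.996581) = 8.7750 km
  B: √((0.0724·111.32)² + (-0.1109·68.44)²) = √(64.956636 + 57.608039) = 11.0709 km
  C: √((0.0612·111.32)² + (-0.0780·68.44)²) = √(46.414026 + 28.497660) = 8.6552 km
  D: √((-0.0083·111.32)² + (0.0066·68.44)²) = √(0.853695 + 0.204037) = 1.0285 km
  E: √((0.0583·111.32)² + (-0.1342·68.44)²) = √(42.119529 + 84.357759) = 11.2462 km
  → nearest: D (1.0285 km)
Q2 at 52.0326°N, 0.2582°W:
  A: √((-0.0173·111.32)² + (-0.0476·68.44)²) = √(3.708844 + 10.612896) = 3.7844 km
  B: √((0.0849·111.32)² + (-0.0398·68.44)²) = √(89.322686 + 7.419697) = 9.8358 km
  C: √((0.0737·111.32)² + (-0.0069·68.44)²) = √(67.310276 + 0.223007) = 8.2179 km
  D: √((0.0042·111.32)² + (0.0777·68.44)²) = √(0.218597 + 28.278869) = 5.3383 km
  E: √((0.0708·111.32)² + (-0.0631·68.44)²) = √(62.117349 + 18.649995) = 8.9871 km
  → nearest: A (3.7844 km)
Q3 at 52.0667°N, 0.3402°W:
  A: √((-0.0514·111.32)² + (0.0344·68.44)²) = √(32.739545 + 5.542898) = 6.1873 km
  B: √((0.0508·111.32)² + (0.0422·68.44)²) = √(31.979658 + 8.341514) = 6.3499 km
  C: √((0.0396·111.32)² + (0.0751·68.44)²) = √(19.432862 + 26.417996) = 6.7713 km
  D: √((-0.0299·111.32)² + (0.1597·68.44)²) = √(11.078699 + 119.462014) = 11.4254 km
  E: √((0.0367·111.32)² + (0.0189·68.44)²) = √(16.690853 + 1.673184) = 4.2853 km
  → nearest: E (4.2853 km)

Q1→D; Q2→A; Q3→E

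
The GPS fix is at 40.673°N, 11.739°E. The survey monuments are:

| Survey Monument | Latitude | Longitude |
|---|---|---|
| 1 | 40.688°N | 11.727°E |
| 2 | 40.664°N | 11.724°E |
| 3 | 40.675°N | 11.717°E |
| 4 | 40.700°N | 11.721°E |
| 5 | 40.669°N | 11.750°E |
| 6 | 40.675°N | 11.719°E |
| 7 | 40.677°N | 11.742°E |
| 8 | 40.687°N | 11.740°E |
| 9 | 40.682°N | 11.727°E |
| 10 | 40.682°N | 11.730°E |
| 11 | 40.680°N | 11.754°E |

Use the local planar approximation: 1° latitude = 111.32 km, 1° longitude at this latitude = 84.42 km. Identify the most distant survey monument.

4

Distances from 40.673°N, 11.739°E:
1: √((0.015·111.32)² + (-0.012·84.42)²) = √(2.78823 + 1.02625) = 1.953 km
2: √((-0.009·111.32)² + (-0.015·84.42)²) = √(1.00376 + 1.60352) = 1.615 km
3: √((0.002·111.32)² + (-0.022·84.42)²) = √(0.04957 + 3.44934) = 1.871 km
4: √((0.027·111.32)² + (-0.018·84.42)²) = √(9.03387 + 2.30906) = 3.368 km
5: √((-0.004·111.32)² + (0.011·84.42)²) = √(0.19827 + 0.86234) = 1.030 km
6: √((0.002·111.32)² + (-0.020·84.42)²) = √(0.04957 + 2.85069) = 1.703 km
7: √((0.004·111.32)² + (0.003·84.42)²) = √(0.19827 + 0.06414) = 0.512 km
8: √((0.014·111.32)² + (0.001·84.42)²) = √(2.42886 + 0.00713) = 1.561 km
9: √((0.009·111.32)² + (-0.012·84.42)²) = √(1.00376 + 1.02625) = 1.425 km
10: √((0.009·111.32)² + (-0.009·84.42)²) = √(1.00376 + 0.57727) = 1.257 km
11: √((0.007·111.32)² + (0.015·84.42)²) = √(0.60721 + 1.60352) = 1.487 km
Maximum: 4 at 3.368 km.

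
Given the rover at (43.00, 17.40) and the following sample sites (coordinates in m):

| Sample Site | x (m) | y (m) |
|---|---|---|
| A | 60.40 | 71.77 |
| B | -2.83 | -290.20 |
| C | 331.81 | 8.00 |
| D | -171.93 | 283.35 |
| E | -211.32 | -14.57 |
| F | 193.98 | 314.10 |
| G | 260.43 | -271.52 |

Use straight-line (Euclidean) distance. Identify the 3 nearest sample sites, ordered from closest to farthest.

A, E, C

Distances from (43.00, 17.40):
A: 57.09 m
B: 311.00 m
C: 288.96 m
D: 341.94 m
E: 256.32 m
F: 332.91 m
G: 361.59 m
Sorted: A (57.09 m) < E (256.32 m) < C (288.96 m) < B (311.00 m) < F (332.91 m) < …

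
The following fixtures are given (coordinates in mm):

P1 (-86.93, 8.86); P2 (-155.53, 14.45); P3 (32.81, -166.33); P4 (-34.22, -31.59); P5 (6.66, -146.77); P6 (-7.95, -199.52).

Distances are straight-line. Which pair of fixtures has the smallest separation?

P3 and P5

Pairwise distances:
P1–P2: √((-68.60)² + (5.59)²) = √(4705.9600 + 31.2481) = 68.83 mm
P1–P3: √((119.74)² + (-175.19)²) = √(14337.6676 + 30691.5361) = 212.20 mm
P1–P4: √((52.71)² + (-40.45)²) = √(2778.3441 + 1636.2025) = 66.44 mm
P1–P5: √((93.59)² + (-155.63)²) = √(8759.0881 + 24220.6969) = 181.60 mm
P1–P6: √((78.98)² + (-208.38)²) = √(6237.8404 + 43422.2244) = 222.85 mm
P2–P3: √((188.34)² + (-180.78)²) = √(35471.9556 + 32681.4084) = 261.06 mm
P2–P4: √((121.31)² + (-46.04)²) = √(14716.1161 + 2119.6816) = 129.75 mm
P2–P5: √((162.19)² + (-161.22)²) = √(26305.5961 + 25991.8884) = 228.69 mm
P2–P6: √((147.58)² + (-213.97)²) = √(21779.8564 + 45783.1609) = 259.93 mm
P3–P4: √((-67.03)² + (134.74)²) = √(4493.0209 + 18154.8676) = 150.49 mm
P3–P5: √((-26.15)² + (19.56)²) = √(683.8225 + 382.5936) = 32.66 mm
P3–P6: √((-40.76)² + (-33.19)²) = √(1661.3776 + 1101.5761) = 52.56 mm
P4–P5: √((40.88)² + (-115.18)²) = √(1671.1744 + 13266.4324) = 122.22 mm
P4–P6: √((26.27)² + (-167.93)²) = √(690.1129 + 28200.4849) = 169.97 mm
P5–P6: √((-14.61)² + (-52.75)²) = √(213.4521 + 2782.5625) = 54.74 mm
Closest pair: P3–P5 at 32.66 mm.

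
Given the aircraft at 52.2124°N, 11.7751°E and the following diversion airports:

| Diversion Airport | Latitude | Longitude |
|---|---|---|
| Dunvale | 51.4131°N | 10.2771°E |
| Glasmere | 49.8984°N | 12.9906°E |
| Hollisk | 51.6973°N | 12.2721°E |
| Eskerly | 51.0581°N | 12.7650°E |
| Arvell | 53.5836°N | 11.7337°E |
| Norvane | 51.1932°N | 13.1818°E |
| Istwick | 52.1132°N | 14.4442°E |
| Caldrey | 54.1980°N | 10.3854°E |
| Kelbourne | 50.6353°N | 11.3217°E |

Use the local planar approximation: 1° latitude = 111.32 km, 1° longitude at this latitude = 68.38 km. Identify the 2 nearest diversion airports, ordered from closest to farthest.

Distances from 52.2124°N, 11.7751°E:
Dunvale: 135.6822 km
Glasmere: 270.6717 km
Hollisk: 66.6555 km
Eskerly: 145.2351 km
Arvell: 152.6682 km
Norvane: 148.7451 km
Istwick: 182.8468 km
Caldrey: 240.5984 km
Kelbourne: 178.2793 km
Sorted: Hollisk (66.6555 km) < Dunvale (135.6822 km) < Eskerly (145.2351 km) < Norvane (148.7451 km) < …

Hollisk, Dunvale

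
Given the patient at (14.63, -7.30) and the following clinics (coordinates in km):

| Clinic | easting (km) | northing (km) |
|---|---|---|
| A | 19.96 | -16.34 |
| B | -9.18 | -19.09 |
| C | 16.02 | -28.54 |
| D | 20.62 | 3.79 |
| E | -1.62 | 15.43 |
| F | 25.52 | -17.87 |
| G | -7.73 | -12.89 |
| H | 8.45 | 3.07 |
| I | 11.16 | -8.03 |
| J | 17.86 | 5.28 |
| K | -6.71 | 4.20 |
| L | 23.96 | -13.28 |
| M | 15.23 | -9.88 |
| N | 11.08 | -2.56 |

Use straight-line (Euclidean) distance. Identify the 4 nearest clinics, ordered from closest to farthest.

Distances from (14.63, -7.30):
A: √((5.33)² + (-9.04)²) = √(28.4089 + 81.7216) = 10.49 km
B: √((-23.81)² + (-11.79)²) = √(566.9161 + 139.0041) = 26.57 km
C: √((1.39)² + (-21.24)²) = √(1.9321 + 451.1376) = 21.29 km
D: √((5.99)² + (11.09)²) = √(35.8801 + 122.9881) = 12.60 km
E: √((-16.25)² + (22.73)²) = √(264.0625 + 516.6529) = 27.94 km
F: √((10.89)² + (-10.57)²) = √(118.5921 + 111.7249) = 15.18 km
G: √((-22.36)² + (-5.59)²) = √(499.9696 + 31.2481) = 23.05 km
H: √((-6.18)² + (10.37)²) = √(38.1924 + 107.5369) = 12.07 km
I: √((-3.47)² + (-0.73)²) = √(12.0409 + 0.5329) = 3.55 km
J: √((3.23)² + (12.58)²) = √(10.4329 + 158.2564) = 12.99 km
K: √((-21.34)² + (11.50)²) = √(455.3956 + 132.2500) = 24.24 km
L: √((9.33)² + (-5.98)²) = √(87.0489 + 35.7604) = 11.08 km
M: √((0.60)² + (-2.58)²) = √(0.3600 + 6.6564) = 2.65 km
N: √((-3.55)² + (4.74)²) = √(12.6025 + 22.4676) = 5.92 km
Sorted: M (2.65 km) < I (3.55 km) < N (5.92 km) < A (10.49 km) < L (11.08 km) < H (12.07 km) < …

M, I, N, A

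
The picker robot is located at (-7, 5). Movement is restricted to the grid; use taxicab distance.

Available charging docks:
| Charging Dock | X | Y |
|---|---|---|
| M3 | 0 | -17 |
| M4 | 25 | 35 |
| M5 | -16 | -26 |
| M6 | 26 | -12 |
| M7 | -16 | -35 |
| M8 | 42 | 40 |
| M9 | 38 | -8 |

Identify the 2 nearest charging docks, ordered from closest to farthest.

M3, M5

Distances from (-7, 5):
M3: 29
M4: 62
M5: 40
M6: 50
M7: 49
M8: 84
M9: 58
Sorted: M3 (29) < M5 (40) < M7 (49) < M6 (50) < …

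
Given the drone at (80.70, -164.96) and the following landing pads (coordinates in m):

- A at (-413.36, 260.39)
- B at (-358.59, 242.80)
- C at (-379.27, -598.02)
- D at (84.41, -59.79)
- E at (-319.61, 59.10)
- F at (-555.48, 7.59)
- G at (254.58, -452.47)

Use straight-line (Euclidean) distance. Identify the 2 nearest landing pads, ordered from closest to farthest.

D, G

Distances from (80.70, -164.96):
A: 651.93 m
B: 599.37 m
C: 631.75 m
D: 105.24 m
E: 458.75 m
F: 659.16 m
G: 336.00 m
Sorted: D (105.24 m) < G (336.00 m) < E (458.75 m) < B (599.37 m) < …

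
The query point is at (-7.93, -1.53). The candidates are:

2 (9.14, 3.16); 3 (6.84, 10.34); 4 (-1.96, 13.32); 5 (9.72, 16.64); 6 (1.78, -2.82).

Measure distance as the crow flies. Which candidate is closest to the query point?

Distances from (-7.93, -1.53):
2: √((17.07)² + (4.69)²) = √(291.3849 + 21.9961) = 17.70
3: √((14.77)² + (11.87)²) = √(218.1529 + 140.8969) = 18.95
4: √((5.97)² + (14.85)²) = √(35.6409 + 220.5225) = 16.01
5: √((17.65)² + (18.17)²) = √(311.5225 + 330.1489) = 25.33
6: √((9.71)² + (-1.29)²) = √(94.2841 + 1.6641) = 9.80
Minimum: 6 at 9.80.

6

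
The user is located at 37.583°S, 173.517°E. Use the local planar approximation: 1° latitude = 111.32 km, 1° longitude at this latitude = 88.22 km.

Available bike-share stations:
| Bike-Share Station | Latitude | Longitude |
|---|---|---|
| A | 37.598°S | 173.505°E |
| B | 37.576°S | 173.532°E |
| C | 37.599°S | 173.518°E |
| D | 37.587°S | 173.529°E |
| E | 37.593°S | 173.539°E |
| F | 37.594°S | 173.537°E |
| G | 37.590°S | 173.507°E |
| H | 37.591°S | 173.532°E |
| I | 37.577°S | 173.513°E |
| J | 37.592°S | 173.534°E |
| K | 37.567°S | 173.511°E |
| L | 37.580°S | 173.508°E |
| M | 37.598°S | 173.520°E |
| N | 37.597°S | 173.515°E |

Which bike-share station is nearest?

Distances from 37.583°S, 173.517°E:
A: √((-0.015·111.32)² + (-0.012·88.22)²) = √(2.78823 + 1.12072) = 1.977 km
B: √((0.007·111.32)² + (0.015·88.22)²) = √(0.60721 + 1.75112) = 1.536 km
C: √((-0.016·111.32)² + (0.001·88.22)²) = √(3.17239 + 0.00778) = 1.783 km
D: √((-0.004·111.32)² + (0.012·88.22)²) = √(0.19827 + 1.12072) = 1.148 km
E: √((-0.010·111.32)² + (0.022·88.22)²) = √(1.23921 + 3.76686) = 2.237 km
F: √((-0.011·111.32)² + (0.020·88.22)²) = √(1.49945 + 3.11311) = 2.148 km
G: √((-0.007·111.32)² + (-0.010·88.22)²) = √(0.60721 + 0.77828) = 1.177 km
H: √((-0.008·111.32)² + (0.015·88.22)²) = √(0.79310 + 1.75112) = 1.595 km
I: √((0.006·111.32)² + (-0.004·88.22)²) = √(0.44612 + 0.12452) = 0.755 km
J: √((-0.009·111.32)² + (0.017·88.22)²) = √(1.00376 + 2.24922) = 1.804 km
K: √((0.016·111.32)² + (-0.006·88.22)²) = √(3.17239 + 0.28018) = 1.858 km
L: √((0.003·111.32)² + (-0.009·88.22)²) = √(0.11153 + 0.63040) = 0.861 km
M: √((-0.015·111.32)² + (0.003·88.22)²) = √(2.78823 + 0.07004) = 1.691 km
N: √((-0.014·111.32)² + (-0.002·88.22)²) = √(2.42886 + 0.03113) = 1.568 km
Minimum: I at 0.755 km.

I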